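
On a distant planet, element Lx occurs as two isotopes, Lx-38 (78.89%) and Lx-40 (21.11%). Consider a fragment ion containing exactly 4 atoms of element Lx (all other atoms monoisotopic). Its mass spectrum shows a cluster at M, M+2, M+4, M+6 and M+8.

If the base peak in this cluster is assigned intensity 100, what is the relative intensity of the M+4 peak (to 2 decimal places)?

40.14

(0.7889 + 0.2111)^4 gives M 0.3873, M+2 0.4146, M+4 0.1664, M+6 0.0297, M+8 0.0020; the largest is M+2.
P(M+2) = C(4,1) × 0.7889^3 × 0.2111^1 = 4 × 0.49098234 × 0.2111 = 0.414585 (base)
P(M+4) = C(4,2) × 0.7889^2 × 0.2111^2 = 6 × 0.62236321 × 0.04456321 = 0.166407
Relative intensity = 0.166407 / 0.414585 × 100 = 40.14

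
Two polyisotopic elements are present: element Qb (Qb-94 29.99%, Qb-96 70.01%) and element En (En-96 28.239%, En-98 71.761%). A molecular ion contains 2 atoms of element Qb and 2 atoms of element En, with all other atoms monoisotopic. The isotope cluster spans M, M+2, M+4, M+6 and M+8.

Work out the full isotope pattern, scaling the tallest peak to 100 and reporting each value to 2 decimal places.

Element Qb pattern (n=2): 0.08994001 : 0.41991998 : 0.49014001
Element En pattern (n=2): 0.07974411 : 0.40529178 : 0.51496411
Convolve the two distributions (both contribute in 2-u steps):
  M: 0.08994001×0.07974411 = 0.007172
  M+2: 0.08994001×0.40529178 + 0.41991998×0.07974411 = 0.069938
  M+4: 0.08994001×0.51496411 + 0.41991998×0.40529178 + 0.49014001×0.07974411 = 0.255592
  M+6: 0.41991998×0.51496411 + 0.49014001×0.40529178 = 0.414893
  M+8: 0.49014001×0.51496411 = 0.252405
Scale to base peak (0.414893) = 100: 1.73 : 16.86 : 61.60 : 100.00 : 60.84

1.73 : 16.86 : 61.60 : 100.00 : 60.84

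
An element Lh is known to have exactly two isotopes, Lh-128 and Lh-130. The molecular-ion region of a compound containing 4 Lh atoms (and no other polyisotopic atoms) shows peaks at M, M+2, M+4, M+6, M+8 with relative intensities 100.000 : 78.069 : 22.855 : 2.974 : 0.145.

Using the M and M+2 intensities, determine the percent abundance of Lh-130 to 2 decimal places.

Let p = fractional abundance of Lh-128. I(M+2)/I(M) = [C(4,1)·p^3·(1−p)] / p^4 = 4·(1−p)/p = 78.069/100.000 = 0.7807
(1−p)/p = 0.7807/4 = 0.1952  ⇒  p = 1/(1 + 0.1952) = 0.8367
Lh-128: 83.67%, Lh-130: 16.33%.

16.33%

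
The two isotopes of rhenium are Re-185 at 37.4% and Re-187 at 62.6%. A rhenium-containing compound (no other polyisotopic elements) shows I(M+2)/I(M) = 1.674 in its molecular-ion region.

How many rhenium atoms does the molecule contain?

The M+2/M ratio from n Re atoms is n · q/p = n · 0.626/0.374.
n = 1.674 × 0.374/0.626 = 1.00 ≈ 1

1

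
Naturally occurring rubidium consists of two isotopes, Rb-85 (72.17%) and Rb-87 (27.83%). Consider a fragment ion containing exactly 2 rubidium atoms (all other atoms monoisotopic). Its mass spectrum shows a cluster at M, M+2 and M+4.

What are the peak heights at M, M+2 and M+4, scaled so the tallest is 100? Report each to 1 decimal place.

100.0 : 77.1 : 14.9

The 2 Rb atoms are independent, so intensities follow the terms of (0.7217 + 0.2783)^2.
P(M) = 0.7217^2 = 0.520851
P(M+2) = 2 × 0.7217^1 × 0.2783^1 = 0.401698
P(M+4) = 0.2783^2 = 0.077451
The M peak is largest (0.520851); scaling to 100 gives 100.0 : 77.1 : 14.9.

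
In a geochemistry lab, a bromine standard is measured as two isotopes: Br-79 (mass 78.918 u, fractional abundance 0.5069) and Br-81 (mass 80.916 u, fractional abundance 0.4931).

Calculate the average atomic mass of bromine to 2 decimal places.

79.90 u

Ar = Σ fᵢ·mᵢ = 0.5069 × 78.918 + 0.4931 × 80.916
= 40.0035 + 39.8997 = 79.9032 u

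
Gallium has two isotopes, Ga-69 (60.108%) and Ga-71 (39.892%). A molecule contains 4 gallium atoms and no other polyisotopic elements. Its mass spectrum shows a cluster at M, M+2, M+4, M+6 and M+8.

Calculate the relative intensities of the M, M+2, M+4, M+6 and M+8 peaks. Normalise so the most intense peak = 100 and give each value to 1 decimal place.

37.7 : 100.0 : 99.6 : 44.0 : 7.3

The 4 Ga atoms are independent, so intensities follow the terms of (0.60108 + 0.39892)^4.
P(M) = 0.60108^4 = 0.130536
P(M+2) = 4 × 0.60108^3 × 0.39892^1 = 0.346531
P(M+4) = 6 × 0.60108^2 × 0.39892^2 = 0.344975
P(M+6) = 4 × 0.60108^1 × 0.39892^3 = 0.152633
P(M+8) = 0.39892^4 = 0.025325
The M+2 peak is largest (0.346531); scaling to 100 gives 37.7 : 100.0 : 99.6 : 44.0 : 7.3.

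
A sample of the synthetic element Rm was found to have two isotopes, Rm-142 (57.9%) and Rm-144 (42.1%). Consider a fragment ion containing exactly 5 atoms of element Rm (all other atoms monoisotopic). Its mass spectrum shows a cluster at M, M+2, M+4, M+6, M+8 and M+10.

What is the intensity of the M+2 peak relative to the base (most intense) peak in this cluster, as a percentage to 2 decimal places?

68.76%

Binomial terms of (0.579 + 0.421)^5: M 0.0651, M+2 0.2366, M+4 0.3440, M+6 0.2502, M+8 0.0909, M+10 0.0132 → M+4 is the base peak.
P(M+4) = C(5,2) × 0.579^3 × 0.421^2 = 10 × 0.19410454 × 0.177241 = 0.344033 (base)
P(M+2) = C(5,1) × 0.579^4 × 0.421^1 = 5 × 0.11238653 × 0.4210 = 0.236574
Relative intensity = 0.236574 / 0.344033 × 100 = 68.76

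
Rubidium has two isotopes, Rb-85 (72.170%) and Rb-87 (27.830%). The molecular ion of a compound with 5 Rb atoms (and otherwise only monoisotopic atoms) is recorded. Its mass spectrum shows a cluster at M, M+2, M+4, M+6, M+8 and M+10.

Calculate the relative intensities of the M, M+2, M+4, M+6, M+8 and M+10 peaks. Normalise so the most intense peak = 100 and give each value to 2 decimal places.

51.86 : 100.00 : 77.12 : 29.74 : 5.73 : 0.44

Expanding (0.72170 + 0.27830)^5:
P(M) = 0.72170^5 = 0.195787
P(M+2) = 5 × 0.72170^4 × 0.27830^1 = 0.377494
P(M+4) = 10 × 0.72170^3 × 0.27830^2 = 0.291136
P(M+6) = 10 × 0.72170^2 × 0.27830^3 = 0.112267
P(M+8) = 5 × 0.72170^1 × 0.27830^4 = 0.021646
P(M+10) = 0.27830^5 = 0.001669
The M+2 peak is largest (0.377494); scaling to 100 gives 51.86 : 100.00 : 77.12 : 29.74 : 5.73 : 0.44.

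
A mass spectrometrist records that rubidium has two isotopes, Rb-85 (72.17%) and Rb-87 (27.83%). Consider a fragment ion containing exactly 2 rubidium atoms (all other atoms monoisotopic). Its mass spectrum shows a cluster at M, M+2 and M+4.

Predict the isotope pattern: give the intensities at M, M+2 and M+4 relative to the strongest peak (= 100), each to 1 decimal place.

The 2 Rb atoms are independent, so intensities follow the terms of (0.7217 + 0.2783)^2.
P(M) = 0.7217^2 = 0.520851
P(M+2) = 2 × 0.7217^1 × 0.2783^1 = 0.401698
P(M+4) = 0.2783^2 = 0.077451
The M peak is largest (0.520851); scaling to 100 gives 100.0 : 77.1 : 14.9.

100.0 : 77.1 : 14.9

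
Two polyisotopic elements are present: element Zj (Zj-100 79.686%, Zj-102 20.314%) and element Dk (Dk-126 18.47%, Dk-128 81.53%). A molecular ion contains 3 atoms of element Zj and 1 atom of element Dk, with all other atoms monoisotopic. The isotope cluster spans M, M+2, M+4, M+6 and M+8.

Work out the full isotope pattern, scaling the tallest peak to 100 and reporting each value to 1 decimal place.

19.3 : 100.0 : 68.9 : 16.9 : 1.4

Element Zj pattern (n=3): 0.50599483 : 0.38697308 : 0.09864934 : 0.00838275
Element Dk pattern (n=1): 0.1847 : 0.8153
Convolve the two distributions (both contribute in 2-u steps):
  M: 0.50599483×0.1847 = 0.093457
  M+2: 0.50599483×0.8153 + 0.38697308×0.1847 = 0.484012
  M+4: 0.38697308×0.8153 + 0.09864934×0.1847 = 0.333720
  M+6: 0.09864934×0.8153 + 0.00838275×0.1847 = 0.081977
  M+8: 0.00838275×0.8153 = 0.006834
Scale to base peak (0.484012) = 100: 19.3 : 100.0 : 68.9 : 16.9 : 1.4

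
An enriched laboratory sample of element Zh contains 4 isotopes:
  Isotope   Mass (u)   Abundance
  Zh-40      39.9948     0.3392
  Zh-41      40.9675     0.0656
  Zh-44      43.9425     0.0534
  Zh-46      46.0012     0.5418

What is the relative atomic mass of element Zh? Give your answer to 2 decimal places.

43.52 u

Weight each isotope mass by its fractional abundance: 0.3392 × 39.9948 + 0.0656 × 40.9675 + 0.0534 × 43.9425 + 0.5418 × 46.0012
= 13.56624 + 2.68747 + 2.34653 + 24.92345 = 43.52369 u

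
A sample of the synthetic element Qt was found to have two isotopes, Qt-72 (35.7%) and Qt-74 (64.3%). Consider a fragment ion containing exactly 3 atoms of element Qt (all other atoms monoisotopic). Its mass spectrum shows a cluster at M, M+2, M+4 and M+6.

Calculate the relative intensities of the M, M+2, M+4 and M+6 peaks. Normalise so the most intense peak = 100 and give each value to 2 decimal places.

10.28 : 55.52 : 100.00 : 60.04

The 3 Qt atoms are independent, so intensities follow the terms of (0.357 + 0.643)^3.
P(M) = 0.357^3 = 0.045499
P(M+2) = 3 × 0.357^2 × 0.643^1 = 0.245849
P(M+4) = 3 × 0.357^1 × 0.643^2 = 0.442804
P(M+6) = 0.643^3 = 0.265848
The M+4 peak is largest (0.442804); scaling to 100 gives 10.28 : 55.52 : 100.00 : 60.04.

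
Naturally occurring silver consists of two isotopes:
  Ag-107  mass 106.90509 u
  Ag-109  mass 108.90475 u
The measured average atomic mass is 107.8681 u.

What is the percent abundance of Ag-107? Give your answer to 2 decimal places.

51.84%

Writing the weighted mean with unknown fraction x of Ag-107:
106.90509·x + 108.90475·(1 − x) = 107.8681
(106.90509 − 108.90475)·x = 107.8681 − 108.90475
x = -1.03665 / -1.99966 = 0.51841 → 51.84% Ag-107, 48.16% Ag-109.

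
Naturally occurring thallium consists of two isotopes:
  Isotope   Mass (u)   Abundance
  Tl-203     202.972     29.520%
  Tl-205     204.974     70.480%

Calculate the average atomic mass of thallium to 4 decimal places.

Ar = Σ fᵢ·mᵢ = 0.29520 × 202.972 + 0.70480 × 204.974
= 59.91733 + 144.46568 = 204.38301 u

204.3830 u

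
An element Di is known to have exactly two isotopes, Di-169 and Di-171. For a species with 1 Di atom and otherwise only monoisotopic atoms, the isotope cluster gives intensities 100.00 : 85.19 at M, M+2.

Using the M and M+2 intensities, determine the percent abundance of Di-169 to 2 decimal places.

If p is the fraction of Di that is Di-169, then I(M+2)/I(M) = [C(1,1)·p^0·(1−p)] / p^1 = 1·(1−p)/p = 85.19/100.00 = 0.8519
(1−p)/p = 0.8519/1 = 0.8519  ⇒  p = 1/(1 + 0.8519) = 0.5400
Di-169: 54.00%, Di-171: 46.00%.

54.00%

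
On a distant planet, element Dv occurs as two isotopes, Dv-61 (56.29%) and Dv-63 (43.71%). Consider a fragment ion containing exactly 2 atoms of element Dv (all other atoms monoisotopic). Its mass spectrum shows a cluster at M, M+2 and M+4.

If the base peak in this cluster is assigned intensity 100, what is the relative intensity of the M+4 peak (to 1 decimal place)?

(0.5629 + 0.4371)^2 gives M 0.3169, M+2 0.4921, M+4 0.1911; the largest is M+2.
P(M+2) = C(2,1) × 0.5629^1 × 0.4371^1 = 2 × 0.5629 × 0.4371 = 0.492087 (base)
P(M+4) = C(2,2) × 0.5629^0 × 0.4371^2 = 1 × 1.0000 × 0.19105641 = 0.191056
Relative intensity = 0.191056 / 0.492087 × 100 = 38.8

38.8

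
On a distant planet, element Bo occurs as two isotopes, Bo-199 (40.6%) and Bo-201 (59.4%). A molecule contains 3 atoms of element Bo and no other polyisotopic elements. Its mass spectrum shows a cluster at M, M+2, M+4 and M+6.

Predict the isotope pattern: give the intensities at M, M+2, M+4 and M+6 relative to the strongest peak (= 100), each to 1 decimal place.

15.6 : 68.4 : 100.0 : 48.8

Expanding (0.406 + 0.594)^3:
P(M) = 0.406^3 = 0.066923
P(M+2) = 3 × 0.406^2 × 0.594^1 = 0.293738
P(M+4) = 3 × 0.406^1 × 0.594^2 = 0.429754
P(M+6) = 0.594^3 = 0.209585
The M+4 peak is largest (0.429754); scaling to 100 gives 15.6 : 68.4 : 100.0 : 48.8.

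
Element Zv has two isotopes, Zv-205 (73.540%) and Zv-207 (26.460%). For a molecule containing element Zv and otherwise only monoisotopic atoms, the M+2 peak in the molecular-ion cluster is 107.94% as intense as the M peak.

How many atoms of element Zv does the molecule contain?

For n independent Zv atoms, I(M+2)/I(M) = n · (abundance Zv-207) / (abundance Zv-205) = n · 0.26460/0.73540.
n = 1.0794 × 0.73540/0.26460 = 3.00 ≈ 3

3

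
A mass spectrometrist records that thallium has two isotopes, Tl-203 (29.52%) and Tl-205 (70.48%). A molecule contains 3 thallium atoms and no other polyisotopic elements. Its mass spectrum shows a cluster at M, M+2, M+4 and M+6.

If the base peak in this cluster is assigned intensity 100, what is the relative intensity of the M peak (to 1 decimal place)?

5.8

Term probabilities: M 0.0257, M+2 0.1843, M+4 0.4399, M+6 0.3501. Base peak = M+4.
P(M+4) = C(3,2) × 0.2952^1 × 0.7048^2 = 3 × 0.2952 × 0.49674304 = 0.439916 (base)
P(M) = C(3,0) × 0.2952^3 × 0.7048^0 = 1 × 0.02572463 × 1.0000 = 0.025725
Relative intensity = 0.025725 / 0.439916 × 100 = 5.8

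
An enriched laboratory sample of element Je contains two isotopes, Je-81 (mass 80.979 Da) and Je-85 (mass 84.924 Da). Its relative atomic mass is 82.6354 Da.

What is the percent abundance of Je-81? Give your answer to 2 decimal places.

Let x be the fractional abundance of Je-81; then Je-85 has abundance 1 − x.
80.979·x + 84.924·(1 − x) = 82.6354
(80.979 − 84.924)·x = 82.6354 − 84.924
x = -2.2886 / -3.945 = 0.58013 → 58.01% Je-81, 41.99% Je-85.

58.01%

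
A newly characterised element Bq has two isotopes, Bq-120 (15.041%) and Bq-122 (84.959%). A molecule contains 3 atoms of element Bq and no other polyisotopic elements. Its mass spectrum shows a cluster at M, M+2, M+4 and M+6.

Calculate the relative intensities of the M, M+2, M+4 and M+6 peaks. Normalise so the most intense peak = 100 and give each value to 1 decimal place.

0.6 : 9.4 : 53.1 : 100.0

Expanding (0.15041 + 0.84959)^3:
P(M) = 0.15041^3 = 0.003403
P(M+2) = 3 × 0.15041^2 × 0.84959^1 = 0.057661
P(M+4) = 3 × 0.15041^1 × 0.84959^2 = 0.325699
P(M+6) = 0.84959^3 = 0.613237
The M+6 peak is largest (0.613237); scaling to 100 gives 0.6 : 9.4 : 53.1 : 100.0.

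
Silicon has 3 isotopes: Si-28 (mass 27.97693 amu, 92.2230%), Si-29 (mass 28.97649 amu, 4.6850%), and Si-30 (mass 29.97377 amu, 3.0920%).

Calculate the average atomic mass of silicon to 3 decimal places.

The abundance-weighted mean is 0.922230 × 27.97693 + 0.046850 × 28.97649 + 0.030920 × 29.97377
= 25.801164 + 1.357549 + 0.926789 = 28.085502 amu

28.086 amu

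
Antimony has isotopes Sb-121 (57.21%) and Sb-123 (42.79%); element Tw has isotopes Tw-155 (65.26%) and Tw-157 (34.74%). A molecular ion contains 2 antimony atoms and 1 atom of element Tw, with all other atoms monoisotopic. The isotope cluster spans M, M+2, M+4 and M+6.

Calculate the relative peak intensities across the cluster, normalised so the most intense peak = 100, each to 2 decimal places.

Antimony pattern (n=2): 0.32729841 : 0.48960318 : 0.18309841
Element Tw pattern (n=1): 0.6526 : 0.3474
Convolve the two distributions (both contribute in 2-u steps):
  M: 0.32729841×0.6526 = 0.213595
  M+2: 0.32729841×0.3474 + 0.48960318×0.6526 = 0.433219
  M+4: 0.48960318×0.3474 + 0.18309841×0.6526 = 0.289578
  M+6: 0.18309841×0.3474 = 0.063608
Scale to base peak (0.433219) = 100: 49.30 : 100.00 : 66.84 : 14.68

49.30 : 100.00 : 66.84 : 14.68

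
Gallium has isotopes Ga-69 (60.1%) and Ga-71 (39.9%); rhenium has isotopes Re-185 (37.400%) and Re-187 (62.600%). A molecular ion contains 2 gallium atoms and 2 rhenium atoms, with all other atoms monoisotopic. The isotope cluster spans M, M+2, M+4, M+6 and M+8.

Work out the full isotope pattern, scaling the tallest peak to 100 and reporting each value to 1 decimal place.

13.0 : 60.8 : 100.0 : 67.6 : 16.1

Gallium pattern (n=2): 0.361201 : 0.479598 : 0.159201
Rhenium pattern (n=2): 0.139876 : 0.468248 : 0.391876
Convolve the two distributions (both contribute in 2-u steps):
  M: 0.361201×0.139876 = 0.050523
  M+2: 0.361201×0.468248 + 0.479598×0.139876 = 0.236216
  M+4: 0.361201×0.391876 + 0.479598×0.468248 + 0.159201×0.139876 = 0.388385
  M+6: 0.479598×0.391876 + 0.159201×0.468248 = 0.262488
  M+8: 0.159201×0.391876 = 0.062387
Scale to base peak (0.388385) = 100: 13.0 : 60.8 : 100.0 : 67.6 : 16.1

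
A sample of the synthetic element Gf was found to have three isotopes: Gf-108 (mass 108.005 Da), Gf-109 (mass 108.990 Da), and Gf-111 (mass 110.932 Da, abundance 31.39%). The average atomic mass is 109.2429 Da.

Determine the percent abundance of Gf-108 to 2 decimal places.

The remaining 68.61% is split between Gf-108 (fraction x) and Gf-109 (fraction 0.6861 − x).
Substituting: 108.005x + 108.990(0.6861 − x) = 74.4213452
(108.005 − 108.990)x = -0.3566938  ⇒  x = 0.36213, y = 0.32397
Gf-108: 36.21%, Gf-109: 32.40%.

36.21%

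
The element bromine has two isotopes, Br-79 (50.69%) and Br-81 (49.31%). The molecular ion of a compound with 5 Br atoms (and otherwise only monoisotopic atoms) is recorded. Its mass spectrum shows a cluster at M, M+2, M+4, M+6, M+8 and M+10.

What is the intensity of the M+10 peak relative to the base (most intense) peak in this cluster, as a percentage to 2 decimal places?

Binomial terms of (0.5069 + 0.4931)^5: M 0.0335, M+2 0.1628, M+4 0.3167, M+6 0.3081, M+8 0.1498, M+10 0.0292 → M+4 is the base peak.
P(M+4) = C(5,2) × 0.5069^3 × 0.4931^2 = 10 × 0.13024674 × 0.24314761 = 0.316692 (base)
P(M+10) = C(5,5) × 0.5069^0 × 0.4931^5 = 1 × 1.0000 × 0.02915245 = 0.029152
Relative intensity = 0.029152 / 0.316692 × 100 = 9.21

9.21%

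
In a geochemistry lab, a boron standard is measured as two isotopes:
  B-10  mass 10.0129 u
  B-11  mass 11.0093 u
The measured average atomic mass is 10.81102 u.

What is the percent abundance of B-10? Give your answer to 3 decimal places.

Let x be the fractional abundance of B-10; then B-11 has abundance 1 − x.
10.0129·x + 11.0093·(1 − x) = 10.81102
(10.0129 − 11.0093)·x = 10.81102 − 11.0093
x = -0.19828 / -0.9964 = 0.19900 → 19.900% B-10, 80.100% B-11.

19.900%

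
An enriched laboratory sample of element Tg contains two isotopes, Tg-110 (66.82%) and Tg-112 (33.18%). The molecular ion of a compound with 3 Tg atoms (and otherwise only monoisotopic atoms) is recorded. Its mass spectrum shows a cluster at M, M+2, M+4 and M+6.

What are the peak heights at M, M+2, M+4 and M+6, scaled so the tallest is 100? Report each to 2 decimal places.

Expanding (0.6682 + 0.3318)^3:
P(M) = 0.6682^3 = 0.298345
P(M+2) = 3 × 0.6682^2 × 0.3318^1 = 0.444437
P(M+4) = 3 × 0.6682^1 × 0.3318^2 = 0.220689
P(M+6) = 0.3318^3 = 0.036528
The M+2 peak is largest (0.444437); scaling to 100 gives 67.13 : 100.00 : 49.66 : 8.22.

67.13 : 100.00 : 49.66 : 8.22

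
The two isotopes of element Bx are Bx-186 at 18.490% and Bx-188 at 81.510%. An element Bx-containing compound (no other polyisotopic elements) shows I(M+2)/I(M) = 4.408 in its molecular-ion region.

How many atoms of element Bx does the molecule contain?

1

For n independent Bx atoms, I(M+2)/I(M) = n · (abundance Bx-188) / (abundance Bx-186) = n · 0.81510/0.18490.
n = 4.408 × 0.18490/0.81510 = 1.00 ≈ 1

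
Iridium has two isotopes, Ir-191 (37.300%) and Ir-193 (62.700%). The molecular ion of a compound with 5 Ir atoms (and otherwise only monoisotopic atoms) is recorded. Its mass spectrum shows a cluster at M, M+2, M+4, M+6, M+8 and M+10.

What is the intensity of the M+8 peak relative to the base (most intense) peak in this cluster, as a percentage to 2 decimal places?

(0.37300 + 0.62700)^5 gives M 0.0072, M+2 0.0607, M+4 0.2040, M+6 0.3429, M+8 0.2882, M+10 0.0969; the largest is M+6.
P(M+6) = C(5,3) × 0.37300^2 × 0.62700^3 = 10 × 0.139129 × 0.24649188 = 0.342942 (base)
P(M+8) = C(5,4) × 0.37300^1 × 0.62700^4 = 5 × 0.3730 × 0.15455041 = 0.288237
Relative intensity = 0.288237 / 0.342942 × 100 = 84.05

84.05%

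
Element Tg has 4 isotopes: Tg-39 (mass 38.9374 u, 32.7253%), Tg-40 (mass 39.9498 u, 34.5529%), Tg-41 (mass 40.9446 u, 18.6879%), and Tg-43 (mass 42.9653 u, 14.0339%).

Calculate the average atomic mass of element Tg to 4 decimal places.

40.2276 u

The abundance-weighted mean is 0.327253 × 38.9374 + 0.345529 × 39.9498 + 0.186879 × 40.9446 + 0.140339 × 42.9653
= 12.74238 + 13.80381 + 7.65169 + 6.02971 = 40.22759 u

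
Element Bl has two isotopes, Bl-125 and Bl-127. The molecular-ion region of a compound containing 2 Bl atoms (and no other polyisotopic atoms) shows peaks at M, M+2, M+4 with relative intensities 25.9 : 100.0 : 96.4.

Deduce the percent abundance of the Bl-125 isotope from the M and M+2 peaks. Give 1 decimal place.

34.1%

Let p = fractional abundance of Bl-125. I(M+2)/I(M) = [C(2,1)·p^1·(1−p)] / p^2 = 2·(1−p)/p = 100.0/25.9 = 3.8610
(1−p)/p = 3.8610/2 = 1.9305  ⇒  p = 1/(1 + 1.9305) = 0.3412
Bl-125: 34.1%, Bl-127: 65.9%.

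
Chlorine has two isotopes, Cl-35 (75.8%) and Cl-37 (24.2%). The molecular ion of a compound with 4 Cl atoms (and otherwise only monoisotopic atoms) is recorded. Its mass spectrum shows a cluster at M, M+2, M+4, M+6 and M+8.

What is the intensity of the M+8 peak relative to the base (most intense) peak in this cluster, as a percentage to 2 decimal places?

Binomial terms of (0.758 + 0.242)^4: M 0.3301, M+2 0.4216, M+4 0.2019, M+6 0.0430, M+8 0.0034 → M+2 is the base peak.
P(M+2) = C(4,1) × 0.758^3 × 0.242^1 = 4 × 0.43551951 × 0.2420 = 0.421583 (base)
P(M+8) = C(4,4) × 0.758^0 × 0.242^4 = 1 × 1.0000 × 0.00342974 = 0.003430
Relative intensity = 0.003430 / 0.421583 × 100 = 0.81

0.81%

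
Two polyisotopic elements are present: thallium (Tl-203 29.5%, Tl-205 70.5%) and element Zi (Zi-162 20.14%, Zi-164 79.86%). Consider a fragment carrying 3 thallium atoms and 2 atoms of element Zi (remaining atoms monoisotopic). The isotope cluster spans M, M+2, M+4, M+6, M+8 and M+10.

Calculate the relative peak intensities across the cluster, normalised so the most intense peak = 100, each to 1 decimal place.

Thallium pattern (n=3): 0.02567237 : 0.18405787 : 0.43986713 : 0.35040263
Element Zi pattern (n=2): 0.04056196 : 0.32167608 : 0.63776196
Convolve the two distributions (both contribute in 2-u steps):
  M: 0.02567237×0.04056196 = 0.001041
  M+2: 0.02567237×0.32167608 + 0.18405787×0.04056196 = 0.015724
  M+4: 0.02567237×0.63776196 + 0.18405787×0.32167608 + 0.43986713×0.04056196 = 0.093422
  M+6: 0.18405787×0.63776196 + 0.43986713×0.32167608 + 0.35040263×0.04056196 = 0.273093
  M+8: 0.43986713×0.63776196 + 0.35040263×0.32167608 = 0.393247
  M+10: 0.35040263×0.63776196 = 0.223473
Scale to base peak (0.393247) = 100: 0.3 : 4.0 : 23.8 : 69.4 : 100.0 : 56.8

0.3 : 4.0 : 23.8 : 69.4 : 100.0 : 56.8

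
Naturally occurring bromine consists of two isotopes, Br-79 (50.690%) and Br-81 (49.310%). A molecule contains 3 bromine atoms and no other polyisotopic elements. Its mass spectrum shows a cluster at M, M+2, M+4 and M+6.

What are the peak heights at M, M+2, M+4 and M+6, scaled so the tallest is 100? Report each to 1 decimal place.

The 3 Br atoms are independent, so intensities follow the terms of (0.50690 + 0.49310)^3.
P(M) = 0.50690^3 = 0.130247
P(M+2) = 3 × 0.50690^2 × 0.49310^1 = 0.380103
P(M+4) = 3 × 0.50690^1 × 0.49310^2 = 0.369755
P(M+6) = 0.49310^3 = 0.119896
The M+2 peak is largest (0.380103); scaling to 100 gives 34.3 : 100.0 : 97.3 : 31.5.

34.3 : 100.0 : 97.3 : 31.5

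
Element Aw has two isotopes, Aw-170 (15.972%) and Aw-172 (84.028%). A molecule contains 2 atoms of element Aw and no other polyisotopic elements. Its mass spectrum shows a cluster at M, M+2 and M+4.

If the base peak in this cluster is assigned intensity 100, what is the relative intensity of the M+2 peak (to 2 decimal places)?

(0.15972 + 0.84028)^2 gives M 0.0255, M+2 0.2684, M+4 0.7061; the largest is M+4.
P(M+4) = C(2,2) × 0.15972^0 × 0.84028^2 = 1 × 1.0000 × 0.70607048 = 0.706070 (base)
P(M+2) = C(2,1) × 0.15972^1 × 0.84028^1 = 2 × 0.15972 × 0.84028 = 0.268419
Relative intensity = 0.268419 / 0.706070 × 100 = 38.02

38.02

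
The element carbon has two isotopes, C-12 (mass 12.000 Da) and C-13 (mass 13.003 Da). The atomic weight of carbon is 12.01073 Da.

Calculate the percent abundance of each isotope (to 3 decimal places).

With x = fraction of C-12 (so C-13 is 1 − x):
12.000·x + 13.003·(1 − x) = 12.01073
(12.000 − 13.003)·x = 12.01073 − 13.003
x = -0.99227 / -1.003 = 0.98930 → 98.930% C-12, 1.070% C-13.

C-12: 98.930%, C-13: 1.070%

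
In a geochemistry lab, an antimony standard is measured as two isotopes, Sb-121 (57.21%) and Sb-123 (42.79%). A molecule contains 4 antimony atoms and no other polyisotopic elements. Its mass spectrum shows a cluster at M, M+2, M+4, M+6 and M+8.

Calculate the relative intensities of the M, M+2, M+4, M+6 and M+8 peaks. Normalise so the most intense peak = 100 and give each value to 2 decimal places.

Each Sb atom is independently Sb-121 (p = 0.5721) or Sb-123 (q = 0.4279); the cluster is the binomial expansion (p + q)^4.
P(M) = 0.5721^4 = 0.107124
P(M+2) = 4 × 0.5721^3 × 0.4279^1 = 0.320493
P(M+4) = 6 × 0.5721^2 × 0.4279^2 = 0.359567
P(M+6) = 4 × 0.5721^1 × 0.4279^3 = 0.179291
P(M+8) = 0.4279^4 = 0.033525
The M+4 peak is largest (0.359567); scaling to 100 gives 29.79 : 89.13 : 100.00 : 49.86 : 9.32.

29.79 : 89.13 : 100.00 : 49.86 : 9.32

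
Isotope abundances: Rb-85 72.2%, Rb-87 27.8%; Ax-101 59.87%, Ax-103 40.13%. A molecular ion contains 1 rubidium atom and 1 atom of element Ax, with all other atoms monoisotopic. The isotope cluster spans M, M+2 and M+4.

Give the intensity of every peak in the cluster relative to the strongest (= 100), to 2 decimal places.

Rubidium pattern (n=1): 0.7220 : 0.2780
Element Ax pattern (n=1): 0.5987 : 0.4013
Convolve the two distributions (both contribute in 2-u steps):
  M: 0.7220×0.5987 = 0.432261
  M+2: 0.7220×0.4013 + 0.2780×0.5987 = 0.456177
  M+4: 0.2780×0.4013 = 0.111561
Scale to base peak (0.456177) = 100: 94.76 : 100.00 : 24.46

94.76 : 100.00 : 24.46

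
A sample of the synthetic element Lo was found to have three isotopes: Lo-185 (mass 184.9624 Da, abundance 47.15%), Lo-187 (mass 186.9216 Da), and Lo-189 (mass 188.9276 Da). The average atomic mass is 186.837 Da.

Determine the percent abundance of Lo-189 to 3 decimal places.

41.833%

The remaining 52.85% is split between Lo-187 (fraction x) and Lo-189 (fraction 0.5285 − x).
Substituting: 186.9216x + 188.9276(0.5285 − x) = 99.6272284
(186.9216 − 188.9276)x = -0.2210082  ⇒  x = 0.11017, y = 0.41833
Lo-187: 11.017%, Lo-189: 41.833%.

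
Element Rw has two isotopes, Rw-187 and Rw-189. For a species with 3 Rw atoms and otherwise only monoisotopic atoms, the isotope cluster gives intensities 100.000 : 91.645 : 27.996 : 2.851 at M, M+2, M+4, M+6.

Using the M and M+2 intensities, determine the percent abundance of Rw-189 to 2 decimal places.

23.40%

Write p for the Rw-187 fraction. I(M+2)/I(M) = [C(3,1)·p^2·(1−p)] / p^3 = 3·(1−p)/p = 91.645/100.000 = 0.9164
(1−p)/p = 0.9164/3 = 0.3055  ⇒  p = 1/(1 + 0.3055) = 0.7660
Rw-187: 76.60%, Rw-189: 23.40%.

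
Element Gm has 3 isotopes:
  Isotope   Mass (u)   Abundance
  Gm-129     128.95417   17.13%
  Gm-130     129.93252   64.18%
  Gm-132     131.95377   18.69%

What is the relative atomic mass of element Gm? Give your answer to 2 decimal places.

130.14 u

The abundance-weighted mean is 0.1713 × 128.95417 + 0.6418 × 129.93252 + 0.1869 × 131.95377
= 22.089849 + 83.390691 + 24.662160 = 130.142700 u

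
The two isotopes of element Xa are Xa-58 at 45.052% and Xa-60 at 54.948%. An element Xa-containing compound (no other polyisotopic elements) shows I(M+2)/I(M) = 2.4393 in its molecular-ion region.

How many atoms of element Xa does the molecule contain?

2

With n Xa atoms, P(M+2)/P(M) = C(n,1)·p^(n−1)q / p^n = n·q/p = n · 0.54948/0.45052.
n = 2.4393 × 0.45052/0.54948 = 2.00 ≈ 2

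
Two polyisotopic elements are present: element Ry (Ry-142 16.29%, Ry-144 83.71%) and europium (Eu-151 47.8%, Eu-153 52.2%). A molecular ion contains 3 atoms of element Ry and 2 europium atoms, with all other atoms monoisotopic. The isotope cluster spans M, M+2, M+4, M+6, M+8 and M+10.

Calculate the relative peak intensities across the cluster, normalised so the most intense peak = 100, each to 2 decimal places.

0.26 : 4.50 : 29.19 : 83.69 : 100.00 : 41.40

Element Ry pattern (n=3): 0.00432278 : 0.06664089 : 0.34244988 : 0.58658645
Europium pattern (n=2): 0.228484 : 0.499032 : 0.272484
Convolve the two distributions (both contribute in 2-u steps):
  M: 0.00432278×0.228484 = 0.000988
  M+2: 0.00432278×0.499032 + 0.06664089×0.228484 = 0.017384
  M+4: 0.00432278×0.272484 + 0.06664089×0.499032 + 0.34244988×0.228484 = 0.112678
  M+6: 0.06664089×0.272484 + 0.34244988×0.499032 + 0.58658645×0.228484 = 0.323078
  M+8: 0.34244988×0.272484 + 0.58658645×0.499032 = 0.386038
  M+10: 0.58658645×0.272484 = 0.159835
Scale to base peak (0.386038) = 100: 0.26 : 4.50 : 29.19 : 83.69 : 100.00 : 41.40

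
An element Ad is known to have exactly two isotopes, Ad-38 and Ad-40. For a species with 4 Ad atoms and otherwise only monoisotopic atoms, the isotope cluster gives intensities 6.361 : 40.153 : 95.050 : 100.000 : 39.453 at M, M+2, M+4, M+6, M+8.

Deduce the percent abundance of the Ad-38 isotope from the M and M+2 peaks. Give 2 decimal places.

38.79%

If p is the fraction of Ad that is Ad-38, then I(M+2)/I(M) = [C(4,1)·p^3·(1−p)] / p^4 = 4·(1−p)/p = 40.153/6.361 = 6.3124
(1−p)/p = 6.3124/4 = 1.5781  ⇒  p = 1/(1 + 1.5781) = 0.3879
Ad-38: 38.79%, Ad-40: 61.21%.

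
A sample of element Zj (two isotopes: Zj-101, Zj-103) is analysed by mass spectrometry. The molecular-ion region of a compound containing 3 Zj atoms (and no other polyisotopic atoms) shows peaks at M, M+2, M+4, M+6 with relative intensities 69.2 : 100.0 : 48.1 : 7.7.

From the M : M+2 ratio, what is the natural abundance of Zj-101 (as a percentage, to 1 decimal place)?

If p is the fraction of Zj that is Zj-101, then I(M+2)/I(M) = [C(3,1)·p^2·(1−p)] / p^3 = 3·(1−p)/p = 100.0/69.2 = 1.4451
(1−p)/p = 1.4451/3 = 0.4817  ⇒  p = 1/(1 + 0.4817) = 0.6749
Zj-101: 67.5%, Zj-103: 32.5%.

67.5%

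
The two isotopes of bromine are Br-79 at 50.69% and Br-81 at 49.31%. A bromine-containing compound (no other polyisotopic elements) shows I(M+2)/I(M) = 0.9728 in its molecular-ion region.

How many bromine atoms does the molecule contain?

For n independent Br atoms, I(M+2)/I(M) = n · (abundance Br-81) / (abundance Br-79) = n · 0.4931/0.5069.
n = 0.9728 × 0.5069/0.4931 = 1.00 ≈ 1

1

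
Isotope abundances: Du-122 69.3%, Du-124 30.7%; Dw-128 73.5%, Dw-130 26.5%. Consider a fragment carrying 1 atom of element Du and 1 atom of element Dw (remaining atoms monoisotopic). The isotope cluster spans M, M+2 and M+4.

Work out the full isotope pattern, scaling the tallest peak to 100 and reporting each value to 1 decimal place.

100.0 : 80.4 : 16.0

Element Du pattern (n=1): 0.6930 : 0.3070
Element Dw pattern (n=1): 0.7350 : 0.2650
Convolve the two distributions (both contribute in 2-u steps):
  M: 0.6930×0.7350 = 0.509355
  M+2: 0.6930×0.2650 + 0.3070×0.7350 = 0.409290
  M+4: 0.3070×0.2650 = 0.081355
Scale to base peak (0.509355) = 100: 100.0 : 80.4 : 16.0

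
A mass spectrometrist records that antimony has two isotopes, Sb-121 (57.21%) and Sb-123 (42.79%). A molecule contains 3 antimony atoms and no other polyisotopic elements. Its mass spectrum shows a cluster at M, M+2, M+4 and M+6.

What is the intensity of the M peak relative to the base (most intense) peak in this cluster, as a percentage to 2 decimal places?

44.57%

Binomial terms of (0.5721 + 0.4279)^3: M 0.1872, M+2 0.4202, M+4 0.3143, M+6 0.0783 → M+2 is the base peak.
P(M+2) = C(3,1) × 0.5721^2 × 0.4279^1 = 3 × 0.32729841 × 0.4279 = 0.420153 (base)
P(M) = C(3,0) × 0.5721^3 × 0.4279^0 = 1 × 0.18724742 × 1.0000 = 0.187247
Relative intensity = 0.187247 / 0.420153 × 100 = 44.57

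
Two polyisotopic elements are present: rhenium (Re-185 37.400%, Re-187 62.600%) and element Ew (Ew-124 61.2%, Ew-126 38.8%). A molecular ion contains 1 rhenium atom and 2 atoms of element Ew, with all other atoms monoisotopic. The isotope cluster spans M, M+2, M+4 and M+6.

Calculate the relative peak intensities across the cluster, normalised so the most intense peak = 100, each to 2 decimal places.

33.99 : 100.00 : 85.81 : 22.87

Rhenium pattern (n=1): 0.3740 : 0.6260
Element Ew pattern (n=2): 0.374544 : 0.474912 : 0.150544
Convolve the two distributions (both contribute in 2-u steps):
  M: 0.3740×0.374544 = 0.140079
  M+2: 0.3740×0.474912 + 0.6260×0.374544 = 0.412082
  M+4: 0.3740×0.150544 + 0.6260×0.474912 = 0.353598
  M+6: 0.6260×0.150544 = 0.094241
Scale to base peak (0.412082) = 100: 33.99 : 100.00 : 85.81 : 22.87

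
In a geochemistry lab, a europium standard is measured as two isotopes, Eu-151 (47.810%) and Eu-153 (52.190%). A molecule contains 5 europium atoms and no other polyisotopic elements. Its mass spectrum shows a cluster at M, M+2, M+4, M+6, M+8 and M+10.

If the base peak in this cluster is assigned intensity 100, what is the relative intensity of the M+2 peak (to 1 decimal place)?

42.0

Binomial terms of (0.47810 + 0.52190)^5: M 0.0250, M+2 0.1363, M+4 0.2977, M+6 0.3249, M+8 0.1774, M+10 0.0387 → M+6 is the base peak.
P(M+6) = C(5,3) × 0.47810^2 × 0.52190^3 = 10 × 0.22857961 × 0.14215492 = 0.324937 (base)
P(M+2) = C(5,1) × 0.47810^4 × 0.52190^1 = 5 × 0.05224864 × 0.5219 = 0.136343
Relative intensity = 0.136343 / 0.324937 × 100 = 42.0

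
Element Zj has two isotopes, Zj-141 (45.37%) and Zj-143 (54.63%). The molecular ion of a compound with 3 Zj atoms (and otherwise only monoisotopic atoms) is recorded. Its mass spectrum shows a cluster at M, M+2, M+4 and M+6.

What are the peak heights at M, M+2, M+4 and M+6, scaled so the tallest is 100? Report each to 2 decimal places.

The 3 Zj atoms are independent, so intensities follow the terms of (0.4537 + 0.5463)^3.
P(M) = 0.4537^3 = 0.093391
P(M+2) = 3 × 0.4537^2 × 0.5463^1 = 0.337357
P(M+4) = 3 × 0.4537^1 × 0.5463^2 = 0.406212
P(M+6) = 0.5463^3 = 0.163040
The M+4 peak is largest (0.406212); scaling to 100 gives 22.99 : 83.05 : 100.00 : 40.14.

22.99 : 83.05 : 100.00 : 40.14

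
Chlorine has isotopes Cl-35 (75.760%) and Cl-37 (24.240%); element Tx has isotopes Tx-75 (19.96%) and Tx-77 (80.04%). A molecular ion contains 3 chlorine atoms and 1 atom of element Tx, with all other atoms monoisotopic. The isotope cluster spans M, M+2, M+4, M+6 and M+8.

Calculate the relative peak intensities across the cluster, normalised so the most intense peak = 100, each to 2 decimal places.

20.12 : 100.00 : 83.63 : 25.44 : 2.64

Chlorine pattern (n=3): 0.4348304 : 0.41738208 : 0.13354464 : 0.01424288
Element Tx pattern (n=1): 0.1996 : 0.8004
Convolve the two distributions (both contribute in 2-u steps):
  M: 0.4348304×0.1996 = 0.086792
  M+2: 0.4348304×0.8004 + 0.41738208×0.1996 = 0.431348
  M+4: 0.41738208×0.8004 + 0.13354464×0.1996 = 0.360728
  M+6: 0.13354464×0.8004 + 0.01424288×0.1996 = 0.109732
  M+8: 0.01424288×0.8004 = 0.011400
Scale to base peak (0.431348) = 100: 20.12 : 100.00 : 83.63 : 25.44 : 2.64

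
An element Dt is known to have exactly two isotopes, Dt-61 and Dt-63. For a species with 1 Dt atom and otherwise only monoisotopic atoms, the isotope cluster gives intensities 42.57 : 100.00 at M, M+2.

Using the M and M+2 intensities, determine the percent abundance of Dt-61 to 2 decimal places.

29.86%

If p is the fraction of Dt that is Dt-61, then I(M+2)/I(M) = [C(1,1)·p^0·(1−p)] / p^1 = 1·(1−p)/p = 100.00/42.57 = 2.3491
(1−p)/p = 2.3491/1 = 2.3491  ⇒  p = 1/(1 + 2.3491) = 0.2986
Dt-61: 29.86%, Dt-63: 70.14%.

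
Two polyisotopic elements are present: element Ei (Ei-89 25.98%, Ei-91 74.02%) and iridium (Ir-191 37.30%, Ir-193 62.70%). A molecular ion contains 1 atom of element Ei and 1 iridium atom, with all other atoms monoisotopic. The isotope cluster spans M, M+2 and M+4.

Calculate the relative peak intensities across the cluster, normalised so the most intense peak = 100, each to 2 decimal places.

Element Ei pattern (n=1): 0.2598 : 0.7402
Iridium pattern (n=1): 0.3730 : 0.6270
Convolve the two distributions (both contribute in 2-u steps):
  M: 0.2598×0.3730 = 0.096905
  M+2: 0.2598×0.6270 + 0.7402×0.3730 = 0.438989
  M+4: 0.7402×0.6270 = 0.464105
Scale to base peak (0.464105) = 100: 20.88 : 94.59 : 100.00

20.88 : 94.59 : 100.00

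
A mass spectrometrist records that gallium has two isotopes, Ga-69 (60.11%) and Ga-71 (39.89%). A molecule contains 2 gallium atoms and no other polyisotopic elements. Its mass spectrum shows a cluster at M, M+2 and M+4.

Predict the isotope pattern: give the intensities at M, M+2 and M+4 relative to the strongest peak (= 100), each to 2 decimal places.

The 2 Ga atoms are independent, so intensities follow the terms of (0.6011 + 0.3989)^2.
P(M) = 0.6011^2 = 0.361321
P(M+2) = 2 × 0.6011^1 × 0.3989^1 = 0.479558
P(M+4) = 0.3989^2 = 0.159121
The M+2 peak is largest (0.479558); scaling to 100 gives 75.34 : 100.00 : 33.18.

75.34 : 100.00 : 33.18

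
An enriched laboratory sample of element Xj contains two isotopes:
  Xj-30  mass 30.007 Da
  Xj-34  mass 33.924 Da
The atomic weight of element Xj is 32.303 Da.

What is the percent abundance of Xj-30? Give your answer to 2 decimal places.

41.38%

Writing the weighted mean with unknown fraction x of Xj-30:
30.007·x + 33.924·(1 − x) = 32.303
(30.007 − 33.924)·x = 32.303 − 33.924
x = -1.621 / -3.917 = 0.41384 → 41.38% Xj-30, 58.62% Xj-34.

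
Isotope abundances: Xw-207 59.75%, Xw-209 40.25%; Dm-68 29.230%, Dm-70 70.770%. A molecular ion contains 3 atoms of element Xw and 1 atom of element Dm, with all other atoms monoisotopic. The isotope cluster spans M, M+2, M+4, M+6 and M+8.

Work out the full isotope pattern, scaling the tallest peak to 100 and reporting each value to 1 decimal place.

16.0 : 71.0 : 100.0 : 57.6 : 11.8

Element Xw pattern (n=3): 0.21331123 : 0.43108505 : 0.2903962 : 0.06520752
Element Dm pattern (n=1): 0.2923 : 0.7077
Convolve the two distributions (both contribute in 2-u steps):
  M: 0.21331123×0.2923 = 0.062351
  M+2: 0.21331123×0.7077 + 0.43108505×0.2923 = 0.276967
  M+4: 0.43108505×0.7077 + 0.2903962×0.2923 = 0.389962
  M+6: 0.2903962×0.7077 + 0.06520752×0.2923 = 0.224574
  M+8: 0.06520752×0.7077 = 0.046147
Scale to base peak (0.389962) = 100: 16.0 : 71.0 : 100.0 : 57.6 : 11.8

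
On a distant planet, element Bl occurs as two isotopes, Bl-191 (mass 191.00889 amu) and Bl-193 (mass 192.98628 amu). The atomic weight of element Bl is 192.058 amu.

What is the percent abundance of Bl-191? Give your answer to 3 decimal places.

46.945%

With x = fraction of Bl-191 (so Bl-193 is 1 − x):
191.00889·x + 192.98628·(1 − x) = 192.058
(191.00889 − 192.98628)·x = 192.058 − 192.98628
x = -0.92828 / -1.97739 = 0.46945 → 46.945% Bl-191, 53.055% Bl-193.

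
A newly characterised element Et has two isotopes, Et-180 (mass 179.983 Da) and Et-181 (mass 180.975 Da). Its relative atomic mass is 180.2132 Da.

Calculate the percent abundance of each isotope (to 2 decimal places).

Et-180: 76.79%, Et-181: 23.21%

Writing the weighted mean with unknown fraction x of Et-180:
179.983·x + 180.975·(1 − x) = 180.2132
(179.983 − 180.975)·x = 180.2132 − 180.975
x = -0.7618 / -0.992 = 0.76794 → 76.79% Et-180, 23.21% Et-181.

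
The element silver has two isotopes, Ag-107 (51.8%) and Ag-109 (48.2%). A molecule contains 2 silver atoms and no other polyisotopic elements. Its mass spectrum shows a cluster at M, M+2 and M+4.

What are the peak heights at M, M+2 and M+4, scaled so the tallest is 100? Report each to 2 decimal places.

The 2 Ag atoms are independent, so intensities follow the terms of (0.518 + 0.482)^2.
P(M) = 0.518^2 = 0.268324
P(M+2) = 2 × 0.518^1 × 0.482^1 = 0.499352
P(M+4) = 0.482^2 = 0.232324
The M+2 peak is largest (0.499352); scaling to 100 gives 53.73 : 100.00 : 46.53.

53.73 : 100.00 : 46.53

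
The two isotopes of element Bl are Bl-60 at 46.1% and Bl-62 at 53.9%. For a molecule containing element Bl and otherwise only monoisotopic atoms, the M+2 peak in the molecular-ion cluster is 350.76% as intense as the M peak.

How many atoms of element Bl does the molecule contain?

3

The M+2/M ratio from n Bl atoms is n · q/p = n · 0.539/0.461.
n = 3.5076 × 0.461/0.539 = 3.00 ≈ 3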